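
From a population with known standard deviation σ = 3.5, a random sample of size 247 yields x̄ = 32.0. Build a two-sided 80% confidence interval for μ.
(31.71, 32.29)

z-interval (σ known):
z* = 1.282 for 80% confidence

Margin of error = z* · σ/√n = 1.282 · 3.5/√247 = 0.29

CI: (32.0 - 0.29, 32.0 + 0.29) = (31.71, 32.29)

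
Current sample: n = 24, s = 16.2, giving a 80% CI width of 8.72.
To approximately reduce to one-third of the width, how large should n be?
n ≈ 216

CI width ∝ 1/√n
To reduce width by factor 3, need √n to grow by 3 → need 3² = 9 times as many samples.

Current: n = 24, width = 8.72
New: n = 216, width ≈ 2.84

Width reduced by factor of 8.72/2.84 = 3.07.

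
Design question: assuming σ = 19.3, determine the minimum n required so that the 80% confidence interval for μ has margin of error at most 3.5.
n ≥ 50

For margin E ≤ 3.5:
n ≥ (z* · σ / E)²
n ≥ (1.282 · 19.3 / 3.5)²
n ≥ 49.98

Minimum n = 50 (rounding up)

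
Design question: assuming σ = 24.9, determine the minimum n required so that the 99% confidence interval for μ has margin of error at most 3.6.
n ≥ 318

For margin E ≤ 3.6:
n ≥ (z* · σ / E)²
n ≥ (2.576 · 24.9 / 3.6)²
n ≥ 317.46

Minimum n = 318 (rounding up)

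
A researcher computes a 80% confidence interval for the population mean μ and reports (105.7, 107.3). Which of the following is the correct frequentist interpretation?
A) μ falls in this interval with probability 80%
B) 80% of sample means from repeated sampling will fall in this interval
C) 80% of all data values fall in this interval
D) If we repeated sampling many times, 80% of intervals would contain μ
D

A) Wrong — μ is fixed; the randomness lives in the interval, not in μ.
B) Wrong — coverage applies to intervals containing μ, not to future x̄ values.
C) Wrong — a CI is about the parameter μ, not individual data values.
D) Correct — this is the frequentist long-run coverage interpretation.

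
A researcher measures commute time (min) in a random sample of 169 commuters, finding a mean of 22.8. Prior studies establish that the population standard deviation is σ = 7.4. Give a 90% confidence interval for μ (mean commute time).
(21.86, 23.74)

z-interval (σ known):
z* = 1.645 for 90% confidence

Margin of error = z* · σ/√n = 1.645 · 7.4/√169 = 0.94

CI: (22.8 - 0.94, 22.8 + 0.94) = (21.86, 23.74)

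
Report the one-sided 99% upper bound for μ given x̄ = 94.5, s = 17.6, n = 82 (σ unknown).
μ ≤ 99.11

Upper bound (one-sided):
t* = 2.373 (one-sided for 99%)
Upper bound = x̄ + t* · s/√n = 94.5 + 2.373 · 17.6/√82 = 99.11

We are 99% confident that μ ≤ 99.11.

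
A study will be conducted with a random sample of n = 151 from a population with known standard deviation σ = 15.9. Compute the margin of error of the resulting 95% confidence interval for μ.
Margin of error = 2.54

Margin of error = z* · σ/√n
= 1.960 · 15.9/√151
= 1.960 · 15.9/12.2882
= 2.54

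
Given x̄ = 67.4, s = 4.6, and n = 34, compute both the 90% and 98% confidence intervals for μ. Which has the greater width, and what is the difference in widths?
98% CI is wider by 1.19

df = 33
90% CI: t* = 1.692, (66.07, 68.73), width = 2 · t* · s/√n = 2.67
98% CI: t* = 2.445, (65.47, 69.33), width = 2 · t* · s/√n = 3.86

The 98% CI is wider by 3.86 - 2.67 = 1.19.
Higher confidence requires a wider interval.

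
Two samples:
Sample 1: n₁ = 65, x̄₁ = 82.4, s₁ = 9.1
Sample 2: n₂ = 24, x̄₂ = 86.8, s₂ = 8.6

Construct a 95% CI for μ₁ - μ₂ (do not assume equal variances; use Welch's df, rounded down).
(-8.61, -0.19)

Difference: x̄₁ - x̄₂ = -4.40
SE = √(s₁²/n₁ + s₂²/n₂) = √(9.1²/65 + 8.6²/24) = 2.0870
df = 43.29 → 43 (Welch–Satterthwaite, rounded down)
t* = 2.017

CI: -4.40 ± 2.017 · 2.0870 = -4.40 ± 4.21 = (-8.61, -0.19)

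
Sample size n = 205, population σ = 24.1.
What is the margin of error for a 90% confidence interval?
Margin of error = 2.77

Margin of error = z* · σ/√n
= 1.645 · 24.1/√205
= 1.645 · 24.1/14.3178
= 2.77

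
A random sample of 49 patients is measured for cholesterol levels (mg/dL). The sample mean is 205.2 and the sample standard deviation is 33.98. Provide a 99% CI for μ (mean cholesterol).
(192.18, 218.22)

t-interval (σ unknown):
df = n - 1 = 48
t* = 2.682 for 99% confidence

Margin of error = t* · s/√n = 2.682 · 33.98/√49 = 13.02

CI: (192.18, 218.22)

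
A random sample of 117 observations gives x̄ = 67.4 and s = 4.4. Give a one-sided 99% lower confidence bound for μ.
μ ≥ 66.44

Lower bound (one-sided):
t* = 2.359 (one-sided for 99%)
Lower bound = x̄ - t* · s/√n = 67.4 - 2.359 · 4.4/√117 = 66.44

We are 99% confident that μ ≥ 66.44.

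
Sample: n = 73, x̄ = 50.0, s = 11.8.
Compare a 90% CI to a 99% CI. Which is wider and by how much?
99% CI is wider by 2.71

df = 72
90% CI: t* = 1.666, (47.70, 52.30), width = 2 · t* · s/√n = 4.60
99% CI: t* = 2.646, (46.35, 53.65), width = 2 · t* · s/√n = 7.31

The 99% CI is wider by 7.31 - 4.60 = 2.71.
Higher confidence requires a wider interval.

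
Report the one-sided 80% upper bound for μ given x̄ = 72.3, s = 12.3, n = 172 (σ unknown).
μ ≤ 73.09

Upper bound (one-sided):
t* = 0.844 (one-sided for 80%)
Upper bound = x̄ + t* · s/√n = 72.3 + 0.844 · 12.3/√172 = 73.09

We are 80% confident that μ ≤ 73.09.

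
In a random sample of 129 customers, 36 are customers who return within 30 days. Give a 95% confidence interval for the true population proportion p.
(0.202, 0.356)

Proportion CI:
p̂ = 36/129 = 0.27907
SE = √(p̂(1-p̂)/n) = √(0.27907 · 0.72093 / 129) = 0.03949

z* = 1.960
Margin = z* · SE = 1.960 · 0.03949 = 0.0774

CI: 0.27907 ± 0.0774 = (0.202, 0.356)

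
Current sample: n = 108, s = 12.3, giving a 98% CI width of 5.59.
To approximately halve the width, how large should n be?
n ≈ 432

CI width ∝ 1/√n
To reduce width by factor 2, need √n to grow by 2 → need 2² = 4 times as many samples.

Current: n = 108, width = 5.59
New: n = 432, width ≈ 2.76

Width reduced by factor of 5.59/2.76 = 2.03.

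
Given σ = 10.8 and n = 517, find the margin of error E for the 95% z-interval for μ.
Margin of error = 0.93

Margin of error = z* · σ/√n
= 1.960 · 10.8/√517
= 1.960 · 10.8/22.7376
= 0.93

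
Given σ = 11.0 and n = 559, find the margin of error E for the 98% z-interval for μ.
Margin of error = 1.08

Margin of error = z* · σ/√n
= 2.326 · 11.0/√559
= 2.326 · 11.0/23.6432
= 1.08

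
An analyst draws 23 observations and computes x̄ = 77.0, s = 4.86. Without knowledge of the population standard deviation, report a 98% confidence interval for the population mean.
(74.46, 79.54)

t-interval (σ unknown):
df = n - 1 = 22
t* = 2.508 for 98% confidence

Margin of error = t* · s/√n = 2.508 · 4.86/√23 = 2.54

CI: (74.46, 79.54)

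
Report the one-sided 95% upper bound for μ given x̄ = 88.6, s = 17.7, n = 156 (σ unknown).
μ ≤ 90.95

Upper bound (one-sided):
t* = 1.655 (one-sided for 95%)
Upper bound = x̄ + t* · s/√n = 88.6 + 1.655 · 17.7/√156 = 90.95

We are 95% confident that μ ≤ 90.95.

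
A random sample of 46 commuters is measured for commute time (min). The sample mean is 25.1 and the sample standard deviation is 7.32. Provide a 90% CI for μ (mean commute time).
(23.29, 26.91)

t-interval (σ unknown):
df = n - 1 = 45
t* = 1.679 for 90% confidence

Margin of error = t* · s/√n = 1.679 · 7.32/√46 = 1.81

CI: (23.29, 26.91)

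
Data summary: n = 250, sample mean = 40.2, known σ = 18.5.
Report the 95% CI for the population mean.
(37.91, 42.49)

z-interval (σ known):
z* = 1.960 for 95% confidence

Margin of error = z* · σ/√n = 1.960 · 18.5/√250 = 2.29

CI: (40.2 - 2.29, 40.2 + 2.29) = (37.91, 42.49)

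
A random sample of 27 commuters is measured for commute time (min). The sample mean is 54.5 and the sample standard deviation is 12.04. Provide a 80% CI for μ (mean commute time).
(51.45, 57.55)

t-interval (σ unknown):
df = n - 1 = 26
t* = 1.315 for 80% confidence

Margin of error = t* · s/√n = 1.315 · 12.04/√27 = 3.05

CI: (51.45, 57.55)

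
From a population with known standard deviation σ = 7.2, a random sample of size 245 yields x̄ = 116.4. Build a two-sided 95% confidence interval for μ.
(115.50, 117.30)

z-interval (σ known):
z* = 1.960 for 95% confidence

Margin of error = z* · σ/√n = 1.960 · 7.2/√245 = 0.90

CI: (116.4 - 0.90, 116.4 + 0.90) = (115.50, 117.30)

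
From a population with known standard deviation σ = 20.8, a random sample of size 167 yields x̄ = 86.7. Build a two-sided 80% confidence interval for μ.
(84.64, 88.76)

z-interval (σ known):
z* = 1.282 for 80% confidence

Margin of error = z* · σ/√n = 1.282 · 20.8/√167 = 2.06

CI: (86.7 - 2.06, 86.7 + 2.06) = (84.64, 88.76)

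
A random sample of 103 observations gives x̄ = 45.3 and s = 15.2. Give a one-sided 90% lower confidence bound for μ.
μ ≥ 43.37

Lower bound (one-sided):
t* = 1.290 (one-sided for 90%)
Lower bound = x̄ - t* · s/√n = 45.3 - 1.290 · 15.2/√103 = 43.37

We are 90% confident that μ ≥ 43.37.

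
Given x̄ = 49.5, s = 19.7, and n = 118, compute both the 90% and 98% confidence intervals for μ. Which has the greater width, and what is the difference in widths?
98% CI is wider by 2.55

df = 117
90% CI: t* = 1.658, (46.49, 52.51), width = 2 · t* · s/√n = 6.01
98% CI: t* = 2.359, (45.22, 53.78), width = 2 · t* · s/√n = 8.56

The 98% CI is wider by 8.56 - 6.01 = 2.55.
Higher confidence requires a wider interval.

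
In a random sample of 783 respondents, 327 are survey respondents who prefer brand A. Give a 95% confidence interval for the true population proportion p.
(0.383, 0.452)

Proportion CI:
p̂ = 327/783 = 0.41762
SE = √(p̂(1-p̂)/n) = √(0.41762 · 0.58238 / 783) = 0.01762

z* = 1.960
Margin = z* · SE = 1.960 · 0.01762 = 0.0345

CI: 0.41762 ± 0.0345 = (0.383, 0.452)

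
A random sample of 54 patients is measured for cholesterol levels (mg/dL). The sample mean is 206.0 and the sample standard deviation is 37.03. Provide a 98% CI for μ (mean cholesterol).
(193.91, 218.09)

t-interval (σ unknown):
df = n - 1 = 53
t* = 2.399 for 98% confidence

Margin of error = t* · s/√n = 2.399 · 37.03/√54 = 12.09

CI: (193.91, 218.09)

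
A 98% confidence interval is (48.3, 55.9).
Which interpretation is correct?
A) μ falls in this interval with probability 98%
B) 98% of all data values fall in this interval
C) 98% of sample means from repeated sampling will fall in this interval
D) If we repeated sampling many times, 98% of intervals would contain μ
D

A) Wrong — μ is fixed; the randomness lives in the interval, not in μ.
B) Wrong — a CI is about the parameter μ, not individual data values.
C) Wrong — coverage applies to intervals containing μ, not to future x̄ values.
D) Correct — this is the frequentist long-run coverage interpretation.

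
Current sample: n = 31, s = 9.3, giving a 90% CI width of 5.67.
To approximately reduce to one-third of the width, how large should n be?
n ≈ 279

CI width ∝ 1/√n
To reduce width by factor 3, need √n to grow by 3 → need 3² = 9 times as many samples.

Current: n = 31, width = 5.67
New: n = 279, width ≈ 1.84

Width reduced by factor of 5.67/1.84 = 3.08.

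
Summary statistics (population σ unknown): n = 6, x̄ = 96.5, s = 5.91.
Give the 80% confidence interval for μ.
(92.94, 100.06)

t-interval (σ unknown):
df = n - 1 = 5
t* = 1.476 for 80% confidence

Margin of error = t* · s/√n = 1.476 · 5.91/√6 = 3.56

CI: (92.94, 100.06)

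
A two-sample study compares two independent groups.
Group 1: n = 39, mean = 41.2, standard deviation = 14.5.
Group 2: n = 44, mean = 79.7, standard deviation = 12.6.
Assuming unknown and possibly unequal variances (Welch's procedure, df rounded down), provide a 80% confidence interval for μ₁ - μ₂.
(-42.38, -34.62)

Difference: x̄₁ - x̄₂ = -38.50
SE = √(s₁²/n₁ + s₂²/n₂) = √(14.5²/39 + 12.6²/44) = 2.9999
df = 75.86 → 75 (Welch–Satterthwaite, rounded down)
t* = 1.293

CI: -38.50 ± 1.293 · 2.9999 = -38.50 ± 3.88 = (-42.38, -34.62)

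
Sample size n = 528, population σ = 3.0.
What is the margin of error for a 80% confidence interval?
Margin of error = 0.17

Margin of error = z* · σ/√n
= 1.282 · 3.0/√528
= 1.282 · 3.0/22.9783
= 0.17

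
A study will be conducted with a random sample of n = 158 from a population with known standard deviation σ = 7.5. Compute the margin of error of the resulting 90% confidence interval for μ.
Margin of error = 0.98

Margin of error = z* · σ/√n
= 1.645 · 7.5/√158
= 1.645 · 7.5/12.5698
= 0.98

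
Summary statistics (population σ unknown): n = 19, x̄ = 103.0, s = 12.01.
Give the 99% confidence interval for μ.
(95.07, 110.93)

t-interval (σ unknown):
df = n - 1 = 18
t* = 2.878 for 99% confidence

Margin of error = t* · s/√n = 2.878 · 12.01/√19 = 7.93

CI: (95.07, 110.93)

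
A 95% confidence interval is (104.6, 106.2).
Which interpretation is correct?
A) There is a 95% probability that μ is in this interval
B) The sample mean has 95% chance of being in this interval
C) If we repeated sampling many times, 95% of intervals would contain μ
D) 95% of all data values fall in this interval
C

A) Wrong — μ is fixed; the randomness lives in the interval, not in μ.
B) Wrong — x̄ is observed and sits in the interval by construction.
C) Correct — this is the frequentist long-run coverage interpretation.
D) Wrong — a CI is about the parameter μ, not individual data values.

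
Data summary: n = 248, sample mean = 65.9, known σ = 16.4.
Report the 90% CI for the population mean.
(64.19, 67.61)

z-interval (σ known):
z* = 1.645 for 90% confidence

Margin of error = z* · σ/√n = 1.645 · 16.4/√248 = 1.71

CI: (65.9 - 1.71, 65.9 + 1.71) = (64.19, 67.61)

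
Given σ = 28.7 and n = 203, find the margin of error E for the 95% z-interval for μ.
Margin of error = 3.95

Margin of error = z* · σ/√n
= 1.960 · 28.7/√203
= 1.960 · 28.7/14.2478
= 3.95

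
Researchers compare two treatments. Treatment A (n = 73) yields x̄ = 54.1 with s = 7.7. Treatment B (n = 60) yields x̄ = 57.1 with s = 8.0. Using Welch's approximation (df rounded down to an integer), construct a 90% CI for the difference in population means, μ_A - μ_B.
(-5.27, -0.73)

Difference: x̄₁ - x̄₂ = -3.00
SE = √(s₁²/n₁ + s₂²/n₂) = √(7.7²/73 + 8.0²/60) = 1.3707
df = 124.10 → 124 (Welch–Satterthwaite, rounded down)
t* = 1.657

CI: -3.00 ± 1.657 · 1.3707 = -3.00 ± 2.27 = (-5.27, -0.73)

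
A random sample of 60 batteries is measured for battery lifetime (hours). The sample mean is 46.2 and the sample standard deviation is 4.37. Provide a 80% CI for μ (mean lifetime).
(45.47, 46.93)

t-interval (σ unknown):
df = n - 1 = 59
t* = 1.296 for 80% confidence

Margin of error = t* · s/√n = 1.296 · 4.37/√60 = 0.73

CI: (45.47, 46.93)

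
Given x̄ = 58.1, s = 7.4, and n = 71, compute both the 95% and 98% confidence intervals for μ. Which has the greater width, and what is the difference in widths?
98% CI is wider by 0.68

df = 70
95% CI: t* = 1.994, (56.35, 59.85), width = 2 · t* · s/√n = 3.50
98% CI: t* = 2.381, (56.01, 60.19), width = 2 · t* · s/√n = 4.18

The 98% CI is wider by 4.18 - 3.50 = 0.68.
Higher confidence requires a wider interval.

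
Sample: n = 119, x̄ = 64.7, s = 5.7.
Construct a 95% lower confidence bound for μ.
μ ≥ 63.83

Lower bound (one-sided):
t* = 1.658 (one-sided for 95%)
Lower bound = x̄ - t* · s/√n = 64.7 - 1.658 · 5.7/√119 = 63.83

We are 95% confident that μ ≥ 63.83.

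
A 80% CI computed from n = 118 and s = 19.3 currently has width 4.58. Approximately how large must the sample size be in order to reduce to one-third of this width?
n ≈ 1062

CI width ∝ 1/√n
To reduce width by factor 3, need √n to grow by 3 → need 3² = 9 times as many samples.

Current: n = 118, width = 4.58
New: n = 1062, width ≈ 1.52

Width reduced by factor of 4.58/1.52 = 3.01.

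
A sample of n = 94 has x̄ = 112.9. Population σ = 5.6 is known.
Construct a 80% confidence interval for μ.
(112.16, 113.64)

z-interval (σ known):
z* = 1.282 for 80% confidence

Margin of error = z* · σ/√n = 1.282 · 5.6/√94 = 0.74

CI: (112.9 - 0.74, 112.9 + 0.74) = (112.16, 113.64)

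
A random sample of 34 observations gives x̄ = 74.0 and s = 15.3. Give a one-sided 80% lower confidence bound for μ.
μ ≥ 71.76

Lower bound (one-sided):
t* = 0.853 (one-sided for 80%)
Lower bound = x̄ - t* · s/√n = 74.0 - 0.853 · 15.3/√34 = 71.76

We are 80% confident that μ ≥ 71.76.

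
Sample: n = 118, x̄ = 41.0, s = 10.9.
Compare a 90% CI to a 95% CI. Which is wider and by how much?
95% CI is wider by 0.64

df = 117
90% CI: t* = 1.658, (39.34, 42.66), width = 2 · t* · s/√n = 3.33
95% CI: t* = 1.980, (39.01, 42.99), width = 2 · t* · s/√n = 3.97

The 95% CI is wider by 3.97 - 3.33 = 0.64.
Higher confidence requires a wider interval.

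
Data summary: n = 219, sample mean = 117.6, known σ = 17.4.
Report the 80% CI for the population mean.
(116.09, 119.11)

z-interval (σ known):
z* = 1.282 for 80% confidence

Margin of error = z* · σ/√n = 1.282 · 17.4/√219 = 1.51

CI: (117.6 - 1.51, 117.6 + 1.51) = (116.09, 119.11)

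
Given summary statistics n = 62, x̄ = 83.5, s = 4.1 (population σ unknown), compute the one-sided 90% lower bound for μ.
μ ≥ 82.83

Lower bound (one-sided):
t* = 1.296 (one-sided for 90%)
Lower bound = x̄ - t* · s/√n = 83.5 - 1.296 · 4.1/√62 = 82.83

We are 90% confident that μ ≥ 82.83.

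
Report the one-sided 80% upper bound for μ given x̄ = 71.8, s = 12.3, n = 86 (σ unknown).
μ ≤ 72.92

Upper bound (one-sided):
t* = 0.846 (one-sided for 80%)
Upper bound = x̄ + t* · s/√n = 71.8 + 0.846 · 12.3/√86 = 72.92

We are 80% confident that μ ≤ 72.92.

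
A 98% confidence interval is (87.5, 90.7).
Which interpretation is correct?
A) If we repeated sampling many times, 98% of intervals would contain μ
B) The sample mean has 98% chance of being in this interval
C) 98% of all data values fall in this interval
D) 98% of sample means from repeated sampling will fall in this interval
A

A) Correct — this is the frequentist long-run coverage interpretation.
B) Wrong — x̄ is observed and sits in the interval by construction.
C) Wrong — a CI is about the parameter μ, not individual data values.
D) Wrong — coverage applies to intervals containing μ, not to future x̄ values.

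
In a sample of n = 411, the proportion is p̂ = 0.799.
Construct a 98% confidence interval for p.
(0.753, 0.845)

Proportion CI:
SE = √(p̂(1-p̂)/n) = √(0.799 · 0.201 / 411) = 0.01977

z* = 2.326
Margin = z* · SE = 2.326 · 0.01977 = 0.0460

CI: 0.799 ± 0.0460 = (0.753, 0.845)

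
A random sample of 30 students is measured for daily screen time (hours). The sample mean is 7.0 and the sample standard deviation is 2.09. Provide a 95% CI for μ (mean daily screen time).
(6.22, 7.78)

t-interval (σ unknown):
df = n - 1 = 29
t* = 2.045 for 95% confidence

Margin of error = t* · s/√n = 2.045 · 2.09/√30 = 0.78

CI: (6.22, 7.78)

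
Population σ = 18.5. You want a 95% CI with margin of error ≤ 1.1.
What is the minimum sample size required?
n ≥ 1087

For margin E ≤ 1.1:
n ≥ (z* · σ / E)²
n ≥ (1.960 · 18.5 / 1.1)²
n ≥ 1086.60

Minimum n = 1087 (rounding up)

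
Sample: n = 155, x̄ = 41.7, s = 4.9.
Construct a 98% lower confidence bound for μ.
μ ≥ 40.88

Lower bound (one-sided):
t* = 2.071 (one-sided for 98%)
Lower bound = x̄ - t* · s/√n = 41.7 - 2.071 · 4.9/√155 = 40.88

We are 98% confident that μ ≥ 40.88.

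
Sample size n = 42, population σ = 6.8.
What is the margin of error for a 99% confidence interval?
Margin of error = 2.70

Margin of error = z* · σ/√n
= 2.576 · 6.8/√42
= 2.576 · 6.8/6.4807
= 2.70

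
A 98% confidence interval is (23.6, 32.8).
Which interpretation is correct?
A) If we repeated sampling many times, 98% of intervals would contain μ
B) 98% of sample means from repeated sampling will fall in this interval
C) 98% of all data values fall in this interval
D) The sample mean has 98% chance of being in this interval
A

A) Correct — this is the frequentist long-run coverage interpretation.
B) Wrong — coverage applies to intervals containing μ, not to future x̄ values.
C) Wrong — a CI is about the parameter μ, not individual data values.
D) Wrong — x̄ is observed and sits in the interval by construction.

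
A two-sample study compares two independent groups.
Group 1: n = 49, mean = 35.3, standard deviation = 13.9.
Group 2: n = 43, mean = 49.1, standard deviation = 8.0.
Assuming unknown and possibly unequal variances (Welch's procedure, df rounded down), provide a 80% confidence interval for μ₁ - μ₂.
(-16.81, -10.79)

Difference: x̄₁ - x̄₂ = -13.80
SE = √(s₁²/n₁ + s₂²/n₂) = √(13.9²/49 + 8.0²/43) = 2.3305
df = 78.32 → 78 (Welch–Satterthwaite, rounded down)
t* = 1.292

CI: -13.80 ± 1.292 · 2.3305 = -13.80 ± 3.01 = (-16.81, -10.79)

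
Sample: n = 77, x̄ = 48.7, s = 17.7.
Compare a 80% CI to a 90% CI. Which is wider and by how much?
90% CI is wider by 1.50

df = 76
80% CI: t* = 1.293, (46.09, 51.31), width = 2 · t* · s/√n = 5.22
90% CI: t* = 1.665, (45.34, 52.06), width = 2 · t* · s/√n = 6.72

The 90% CI is wider by 6.72 - 5.22 = 1.50.
Higher confidence requires a wider interval.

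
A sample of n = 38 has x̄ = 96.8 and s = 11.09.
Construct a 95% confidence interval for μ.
(93.16, 100.44)

t-interval (σ unknown):
df = n - 1 = 37
t* = 2.026 for 95% confidence

Margin of error = t* · s/√n = 2.026 · 11.09/√38 = 3.64

CI: (93.16, 100.44)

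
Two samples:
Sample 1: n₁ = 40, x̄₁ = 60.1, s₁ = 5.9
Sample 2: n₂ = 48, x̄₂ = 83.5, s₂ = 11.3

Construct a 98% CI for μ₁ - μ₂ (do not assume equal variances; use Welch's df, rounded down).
(-27.87, -18.93)

Difference: x̄₁ - x̄₂ = -23.40
SE = √(s₁²/n₁ + s₂²/n₂) = √(5.9²/40 + 11.3²/48) = 1.8790
df = 73.32 → 73 (Welch–Satterthwaite, rounded down)
t* = 2.379

CI: -23.40 ± 2.379 · 1.8790 = -23.40 ± 4.47 = (-27.87, -18.93)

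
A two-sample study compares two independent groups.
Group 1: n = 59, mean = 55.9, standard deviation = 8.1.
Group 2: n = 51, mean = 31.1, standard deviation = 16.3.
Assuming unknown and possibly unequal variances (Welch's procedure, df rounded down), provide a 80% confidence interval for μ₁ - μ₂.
(21.55, 28.05)

Difference: x̄₁ - x̄₂ = 24.80
SE = √(s₁²/n₁ + s₂²/n₂) = √(8.1²/59 + 16.3²/51) = 2.5143
df = 70.84 → 70 (Welch–Satterthwaite, rounded down)
t* = 1.294

CI: 24.80 ± 1.294 · 2.5143 = 24.80 ± 3.25 = (21.55, 28.05)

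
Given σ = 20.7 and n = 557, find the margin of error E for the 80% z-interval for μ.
Margin of error = 1.12

Margin of error = z* · σ/√n
= 1.282 · 20.7/√557
= 1.282 · 20.7/23.6008
= 1.12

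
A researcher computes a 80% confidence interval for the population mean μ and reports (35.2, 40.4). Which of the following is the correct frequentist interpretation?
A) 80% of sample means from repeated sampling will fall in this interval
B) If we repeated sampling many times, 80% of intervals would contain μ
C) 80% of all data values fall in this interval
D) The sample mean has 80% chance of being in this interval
B

A) Wrong — coverage applies to intervals containing μ, not to future x̄ values.
B) Correct — this is the frequentist long-run coverage interpretation.
C) Wrong — a CI is about the parameter μ, not individual data values.
D) Wrong — x̄ is observed and sits in the interval by construction.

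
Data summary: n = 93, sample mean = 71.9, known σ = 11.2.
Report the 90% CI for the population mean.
(69.99, 73.81)

z-interval (σ known):
z* = 1.645 for 90% confidence

Margin of error = z* · σ/√n = 1.645 · 11.2/√93 = 1.91

CI: (71.9 - 1.91, 71.9 + 1.91) = (69.99, 73.81)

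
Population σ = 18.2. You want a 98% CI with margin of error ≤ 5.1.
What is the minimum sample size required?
n ≥ 69

For margin E ≤ 5.1:
n ≥ (z* · σ / E)²
n ≥ (2.326 · 18.2 / 5.1)²
n ≥ 68.90

Minimum n = 69 (rounding up)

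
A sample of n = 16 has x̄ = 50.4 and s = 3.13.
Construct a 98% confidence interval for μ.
(48.36, 52.44)

t-interval (σ unknown):
df = n - 1 = 15
t* = 2.602 for 98% confidence

Margin of error = t* · s/√n = 2.602 · 3.13/√16 = 2.04

CI: (48.36, 52.44)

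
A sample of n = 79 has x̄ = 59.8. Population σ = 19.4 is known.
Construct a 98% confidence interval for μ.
(54.72, 64.88)

z-interval (σ known):
z* = 2.326 for 98% confidence

Margin of error = z* · σ/√n = 2.326 · 19.4/√79 = 5.08

CI: (59.8 - 5.08, 59.8 + 5.08) = (54.72, 64.88)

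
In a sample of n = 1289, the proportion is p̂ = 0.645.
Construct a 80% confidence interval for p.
(0.628, 0.662)

Proportion CI:
SE = √(p̂(1-p̂)/n) = √(0.645 · 0.355 / 1289) = 0.01333

z* = 1.282
Margin = z* · SE = 1.282 · 0.01333 = 0.0171

CI: 0.645 ± 0.0171 = (0.628, 0.662)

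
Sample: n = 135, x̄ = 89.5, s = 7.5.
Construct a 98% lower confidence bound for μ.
μ ≥ 88.16

Lower bound (one-sided):
t* = 2.074 (one-sided for 98%)
Lower bound = x̄ - t* · s/√n = 89.5 - 2.074 · 7.5/√135 = 88.16

We are 98% confident that μ ≥ 88.16.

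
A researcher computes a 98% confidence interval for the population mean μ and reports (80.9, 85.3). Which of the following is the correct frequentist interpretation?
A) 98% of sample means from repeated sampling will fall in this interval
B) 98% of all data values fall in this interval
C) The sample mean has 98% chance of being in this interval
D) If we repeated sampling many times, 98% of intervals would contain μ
D

A) Wrong — coverage applies to intervals containing μ, not to future x̄ values.
B) Wrong — a CI is about the parameter μ, not individual data values.
C) Wrong — x̄ is observed and sits in the interval by construction.
D) Correct — this is the frequentist long-run coverage interpretation.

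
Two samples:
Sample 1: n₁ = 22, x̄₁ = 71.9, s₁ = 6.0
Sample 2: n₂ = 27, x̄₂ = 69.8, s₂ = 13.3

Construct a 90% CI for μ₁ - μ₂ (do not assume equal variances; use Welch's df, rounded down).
(-2.73, 6.93)

Difference: x̄₁ - x̄₂ = 2.10
SE = √(s₁²/n₁ + s₂²/n₂) = √(6.0²/22 + 13.3²/27) = 2.8614
df = 37.70 → 37 (Welch–Satterthwaite, rounded down)
t* = 1.687

CI: 2.10 ± 1.687 · 2.8614 = 2.10 ± 4.83 = (-2.73, 6.93)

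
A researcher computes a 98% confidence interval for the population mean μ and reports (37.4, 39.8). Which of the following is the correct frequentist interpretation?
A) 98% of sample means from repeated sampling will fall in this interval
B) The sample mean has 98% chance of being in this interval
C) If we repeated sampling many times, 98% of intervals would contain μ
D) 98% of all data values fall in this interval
C

A) Wrong — coverage applies to intervals containing μ, not to future x̄ values.
B) Wrong — x̄ is observed and sits in the interval by construction.
C) Correct — this is the frequentist long-run coverage interpretation.
D) Wrong — a CI is about the parameter μ, not individual data values.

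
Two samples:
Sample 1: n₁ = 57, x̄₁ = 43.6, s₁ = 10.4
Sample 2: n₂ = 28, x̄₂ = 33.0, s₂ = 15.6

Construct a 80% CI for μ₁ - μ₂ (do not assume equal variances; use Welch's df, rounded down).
(6.36, 14.84)

Difference: x̄₁ - x̄₂ = 10.60
SE = √(s₁²/n₁ + s₂²/n₂) = √(10.4²/57 + 15.6²/28) = 3.2541
df = 39.18 → 39 (Welch–Satterthwaite, rounded down)
t* = 1.304

CI: 10.60 ± 1.304 · 3.2541 = 10.60 ± 4.24 = (6.36, 14.84)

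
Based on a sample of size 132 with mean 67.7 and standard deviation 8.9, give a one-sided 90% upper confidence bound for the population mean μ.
μ ≤ 68.70

Upper bound (one-sided):
t* = 1.288 (one-sided for 90%)
Upper bound = x̄ + t* · s/√n = 67.7 + 1.288 · 8.9/√132 = 68.70

We are 90% confident that μ ≤ 68.70.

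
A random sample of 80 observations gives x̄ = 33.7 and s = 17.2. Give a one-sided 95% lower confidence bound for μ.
μ ≥ 30.50

Lower bound (one-sided):
t* = 1.664 (one-sided for 95%)
Lower bound = x̄ - t* · s/√n = 33.7 - 1.664 · 17.2/√80 = 30.50

We are 95% confident that μ ≥ 30.50.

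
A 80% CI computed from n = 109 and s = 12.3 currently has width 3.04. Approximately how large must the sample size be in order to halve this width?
n ≈ 436

CI width ∝ 1/√n
To reduce width by factor 2, need √n to grow by 2 → need 2² = 4 times as many samples.

Current: n = 109, width = 3.04
New: n = 436, width ≈ 1.51

Width reduced by factor of 3.04/1.51 = 2.01.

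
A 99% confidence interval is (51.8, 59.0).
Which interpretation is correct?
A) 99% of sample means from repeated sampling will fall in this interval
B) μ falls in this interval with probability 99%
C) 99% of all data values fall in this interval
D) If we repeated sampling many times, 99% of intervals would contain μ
D

A) Wrong — coverage applies to intervals containing μ, not to future x̄ values.
B) Wrong — μ is fixed; the randomness lives in the interval, not in μ.
C) Wrong — a CI is about the parameter μ, not individual data values.
D) Correct — this is the frequentist long-run coverage interpretation.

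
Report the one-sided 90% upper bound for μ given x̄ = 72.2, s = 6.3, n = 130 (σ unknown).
μ ≤ 72.91

Upper bound (one-sided):
t* = 1.288 (one-sided for 90%)
Upper bound = x̄ + t* · s/√n = 72.2 + 1.288 · 6.3/√130 = 72.91

We are 90% confident that μ ≤ 72.91.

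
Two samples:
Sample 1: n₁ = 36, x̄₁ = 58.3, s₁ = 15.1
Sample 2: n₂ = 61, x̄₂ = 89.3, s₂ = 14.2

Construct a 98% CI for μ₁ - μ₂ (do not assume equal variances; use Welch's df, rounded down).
(-38.40, -23.60)

Difference: x̄₁ - x̄₂ = -31.00
SE = √(s₁²/n₁ + s₂²/n₂) = √(15.1²/36 + 14.2²/61) = 3.1047
df = 69.95 → 69 (Welch–Satterthwaite, rounded down)
t* = 2.382

CI: -31.00 ± 2.382 · 3.1047 = -31.00 ± 7.40 = (-38.40, -23.60)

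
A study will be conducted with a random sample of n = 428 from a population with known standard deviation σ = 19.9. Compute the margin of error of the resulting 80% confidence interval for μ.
Margin of error = 1.23

Margin of error = z* · σ/√n
= 1.282 · 19.9/√428
= 1.282 · 19.9/20.6882
= 1.23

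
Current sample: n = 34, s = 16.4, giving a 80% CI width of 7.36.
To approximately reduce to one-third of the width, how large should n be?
n ≈ 306

CI width ∝ 1/√n
To reduce width by factor 3, need √n to grow by 3 → need 3² = 9 times as many samples.

Current: n = 34, width = 7.36
New: n = 306, width ≈ 2.41

Width reduced by factor of 7.36/2.41 = 3.05.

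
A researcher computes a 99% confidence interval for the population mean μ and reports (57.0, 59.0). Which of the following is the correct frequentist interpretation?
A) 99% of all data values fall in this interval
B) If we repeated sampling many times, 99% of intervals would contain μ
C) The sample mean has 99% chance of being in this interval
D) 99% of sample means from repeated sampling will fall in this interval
B

A) Wrong — a CI is about the parameter μ, not individual data values.
B) Correct — this is the frequentist long-run coverage interpretation.
C) Wrong — x̄ is observed and sits in the interval by construction.
D) Wrong — coverage applies to intervals containing μ, not to future x̄ values.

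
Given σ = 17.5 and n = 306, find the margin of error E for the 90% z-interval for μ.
Margin of error = 1.65

Margin of error = z* · σ/√n
= 1.645 · 17.5/√306
= 1.645 · 17.5/17.4929
= 1.65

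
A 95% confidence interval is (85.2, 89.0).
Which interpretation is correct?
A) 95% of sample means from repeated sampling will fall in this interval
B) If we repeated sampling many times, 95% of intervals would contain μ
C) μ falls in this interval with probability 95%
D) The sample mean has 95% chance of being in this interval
B

A) Wrong — coverage applies to intervals containing μ, not to future x̄ values.
B) Correct — this is the frequentist long-run coverage interpretation.
C) Wrong — μ is fixed; the randomness lives in the interval, not in μ.
D) Wrong — x̄ is observed and sits in the interval by construction.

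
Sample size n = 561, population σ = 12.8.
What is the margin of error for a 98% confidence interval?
Margin of error = 1.26

Margin of error = z* · σ/√n
= 2.326 · 12.8/√561
= 2.326 · 12.8/23.6854
= 1.26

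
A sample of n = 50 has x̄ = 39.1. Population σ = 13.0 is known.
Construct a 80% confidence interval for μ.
(36.74, 41.46)

z-interval (σ known):
z* = 1.282 for 80% confidence

Margin of error = z* · σ/√n = 1.282 · 13.0/√50 = 2.36

CI: (39.1 - 2.36, 39.1 + 2.36) = (36.74, 41.46)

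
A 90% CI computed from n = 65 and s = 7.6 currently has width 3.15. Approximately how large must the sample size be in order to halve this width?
n ≈ 260

CI width ∝ 1/√n
To reduce width by factor 2, need √n to grow by 2 → need 2² = 4 times as many samples.

Current: n = 65, width = 3.15
New: n = 260, width ≈ 1.56

Width reduced by factor of 3.15/1.56 = 2.02.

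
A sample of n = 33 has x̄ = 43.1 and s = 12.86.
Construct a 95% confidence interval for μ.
(38.54, 47.66)

t-interval (σ unknown):
df = n - 1 = 32
t* = 2.037 for 95% confidence

Margin of error = t* · s/√n = 2.037 · 12.86/√33 = 4.56

CI: (38.54, 47.66)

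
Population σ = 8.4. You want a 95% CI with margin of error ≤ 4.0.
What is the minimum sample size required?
n ≥ 17

For margin E ≤ 4.0:
n ≥ (z* · σ / E)²
n ≥ (1.960 · 8.4 / 4.0)²
n ≥ 16.94

Minimum n = 17 (rounding up)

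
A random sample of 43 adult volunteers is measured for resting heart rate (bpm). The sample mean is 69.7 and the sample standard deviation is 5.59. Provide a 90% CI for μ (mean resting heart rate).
(68.27, 71.13)

t-interval (σ unknown):
df = n - 1 = 42
t* = 1.682 for 90% confidence

Margin of error = t* · s/√n = 1.682 · 5.59/√43 = 1.43

CI: (68.27, 71.13)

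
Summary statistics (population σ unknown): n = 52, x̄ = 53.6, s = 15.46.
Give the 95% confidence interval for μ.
(49.30, 57.90)

t-interval (σ unknown):
df = n - 1 = 51
t* = 2.008 for 95% confidence

Margin of error = t* · s/√n = 2.008 · 15.46/√52 = 4.30

CI: (49.30, 57.90)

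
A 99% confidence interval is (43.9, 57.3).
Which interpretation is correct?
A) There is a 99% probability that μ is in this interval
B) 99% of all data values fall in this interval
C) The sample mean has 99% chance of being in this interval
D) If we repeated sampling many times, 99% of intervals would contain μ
D

A) Wrong — μ is fixed; the randomness lives in the interval, not in μ.
B) Wrong — a CI is about the parameter μ, not individual data values.
C) Wrong — x̄ is observed and sits in the interval by construction.
D) Correct — this is the frequentist long-run coverage interpretation.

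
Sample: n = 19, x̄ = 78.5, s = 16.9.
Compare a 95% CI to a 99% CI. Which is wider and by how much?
99% CI is wider by 6.03

df = 18
95% CI: t* = 2.101, (70.35, 86.65), width = 2 · t* · s/√n = 16.29
99% CI: t* = 2.878, (67.34, 89.66), width = 2 · t* · s/√n = 22.32

The 99% CI is wider by 22.32 - 16.29 = 6.03.
Higher confidence requires a wider interval.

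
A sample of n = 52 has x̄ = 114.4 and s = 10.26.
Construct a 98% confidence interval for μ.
(110.98, 117.82)

t-interval (σ unknown):
df = n - 1 = 51
t* = 2.402 for 98% confidence

Margin of error = t* · s/√n = 2.402 · 10.26/√52 = 3.42

CI: (110.98, 117.82)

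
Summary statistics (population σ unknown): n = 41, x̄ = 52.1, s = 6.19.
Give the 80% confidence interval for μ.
(50.84, 53.36)

t-interval (σ unknown):
df = n - 1 = 40
t* = 1.303 for 80% confidence

Margin of error = t* · s/√n = 1.303 · 6.19/√41 = 1.26

CI: (50.84, 53.36)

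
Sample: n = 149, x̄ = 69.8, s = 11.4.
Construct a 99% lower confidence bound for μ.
μ ≥ 67.60

Lower bound (one-sided):
t* = 2.352 (one-sided for 99%)
Lower bound = x̄ - t* · s/√n = 69.8 - 2.352 · 11.4/√149 = 67.60

We are 99% confident that μ ≥ 67.60.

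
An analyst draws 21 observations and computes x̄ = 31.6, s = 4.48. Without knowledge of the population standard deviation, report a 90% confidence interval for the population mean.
(29.91, 33.29)

t-interval (σ unknown):
df = n - 1 = 20
t* = 1.725 for 90% confidence

Margin of error = t* · s/√n = 1.725 · 4.48/√21 = 1.69

CI: (29.91, 33.29)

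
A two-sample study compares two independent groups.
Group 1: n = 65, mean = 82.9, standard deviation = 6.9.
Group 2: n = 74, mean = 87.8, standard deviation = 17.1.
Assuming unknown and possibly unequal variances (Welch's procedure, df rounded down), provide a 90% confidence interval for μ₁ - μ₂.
(-8.49, -1.31)

Difference: x̄₁ - x̄₂ = -4.90
SE = √(s₁²/n₁ + s₂²/n₂) = √(6.9²/65 + 17.1²/74) = 2.1642
df = 98.70 → 98 (Welch–Satterthwaite, rounded down)
t* = 1.661

CI: -4.90 ± 1.661 · 2.1642 = -4.90 ± 3.59 = (-8.49, -1.31)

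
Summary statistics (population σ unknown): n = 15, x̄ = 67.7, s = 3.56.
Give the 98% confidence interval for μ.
(65.29, 70.11)

t-interval (σ unknown):
df = n - 1 = 14
t* = 2.624 for 98% confidence

Margin of error = t* · s/√n = 2.624 · 3.56/√15 = 2.41

CI: (65.29, 70.11)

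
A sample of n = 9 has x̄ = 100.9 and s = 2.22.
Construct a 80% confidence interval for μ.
(99.87, 101.93)

t-interval (σ unknown):
df = n - 1 = 8
t* = 1.397 for 80% confidence

Margin of error = t* · s/√n = 1.397 · 2.22/√9 = 1.03

CI: (99.87, 101.93)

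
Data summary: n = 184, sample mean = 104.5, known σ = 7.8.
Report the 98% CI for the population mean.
(103.16, 105.84)

z-interval (σ known):
z* = 2.326 for 98% confidence

Margin of error = z* · σ/√n = 2.326 · 7.8/√184 = 1.34

CI: (104.5 - 1.34, 104.5 + 1.34) = (103.16, 105.84)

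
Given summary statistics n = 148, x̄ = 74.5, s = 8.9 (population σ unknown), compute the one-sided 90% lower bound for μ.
μ ≥ 73.56

Lower bound (one-sided):
t* = 1.287 (one-sided for 90%)
Lower bound = x̄ - t* · s/√n = 74.5 - 1.287 · 8.9/√148 = 73.56

We are 90% confident that μ ≥ 73.56.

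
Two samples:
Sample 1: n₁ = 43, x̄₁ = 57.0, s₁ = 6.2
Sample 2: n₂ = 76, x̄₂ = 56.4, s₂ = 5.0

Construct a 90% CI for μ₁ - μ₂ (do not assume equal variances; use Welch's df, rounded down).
(-1.24, 2.44)

Difference: x̄₁ - x̄₂ = 0.60
SE = √(s₁²/n₁ + s₂²/n₂) = √(6.2²/43 + 5.0²/76) = 1.1058
df = 73.06 → 73 (Welch–Satterthwaite, rounded down)
t* = 1.666

CI: 0.60 ± 1.666 · 1.1058 = 0.60 ± 1.84 = (-1.24, 2.44)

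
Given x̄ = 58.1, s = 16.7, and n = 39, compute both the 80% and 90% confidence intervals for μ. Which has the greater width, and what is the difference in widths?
90% CI is wider by 2.05

df = 38
80% CI: t* = 1.304, (54.61, 61.59), width = 2 · t* · s/√n = 6.97
90% CI: t* = 1.686, (53.59, 62.61), width = 2 · t* · s/√n = 9.02

The 90% CI is wider by 9.02 - 6.97 = 2.05.
Higher confidence requires a wider interval.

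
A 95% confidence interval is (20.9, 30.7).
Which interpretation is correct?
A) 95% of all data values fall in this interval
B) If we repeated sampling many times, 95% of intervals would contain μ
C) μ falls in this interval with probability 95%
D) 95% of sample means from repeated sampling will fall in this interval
B

A) Wrong — a CI is about the parameter μ, not individual data values.
B) Correct — this is the frequentist long-run coverage interpretation.
C) Wrong — μ is fixed; the randomness lives in the interval, not in μ.
D) Wrong — coverage applies to intervals containing μ, not to future x̄ values.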